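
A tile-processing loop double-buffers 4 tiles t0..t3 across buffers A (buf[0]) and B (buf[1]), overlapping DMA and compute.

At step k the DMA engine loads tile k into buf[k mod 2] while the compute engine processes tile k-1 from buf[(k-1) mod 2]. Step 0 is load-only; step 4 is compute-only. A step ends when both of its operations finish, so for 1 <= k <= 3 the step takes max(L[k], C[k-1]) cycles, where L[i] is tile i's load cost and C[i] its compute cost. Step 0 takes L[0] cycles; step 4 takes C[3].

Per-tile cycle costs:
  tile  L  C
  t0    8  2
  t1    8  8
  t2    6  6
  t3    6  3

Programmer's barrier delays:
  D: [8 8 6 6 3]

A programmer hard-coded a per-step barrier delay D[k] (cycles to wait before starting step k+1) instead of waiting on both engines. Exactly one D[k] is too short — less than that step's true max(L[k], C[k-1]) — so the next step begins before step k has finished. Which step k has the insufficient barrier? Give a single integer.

[0] required=L[0]=8=8 vs D=8 ok
[1] required=max(L[1]=8,C[0]=2)=8 vs D=8 ok
[2] required=max(L[2]=6,C[1]=8)=8 vs D=6 SHORT
[3] required=max(L[3]=6,C[2]=6)=6 vs D=6 ok
[4] required=C[3]=3=3 vs D=3 ok

hazard at step 2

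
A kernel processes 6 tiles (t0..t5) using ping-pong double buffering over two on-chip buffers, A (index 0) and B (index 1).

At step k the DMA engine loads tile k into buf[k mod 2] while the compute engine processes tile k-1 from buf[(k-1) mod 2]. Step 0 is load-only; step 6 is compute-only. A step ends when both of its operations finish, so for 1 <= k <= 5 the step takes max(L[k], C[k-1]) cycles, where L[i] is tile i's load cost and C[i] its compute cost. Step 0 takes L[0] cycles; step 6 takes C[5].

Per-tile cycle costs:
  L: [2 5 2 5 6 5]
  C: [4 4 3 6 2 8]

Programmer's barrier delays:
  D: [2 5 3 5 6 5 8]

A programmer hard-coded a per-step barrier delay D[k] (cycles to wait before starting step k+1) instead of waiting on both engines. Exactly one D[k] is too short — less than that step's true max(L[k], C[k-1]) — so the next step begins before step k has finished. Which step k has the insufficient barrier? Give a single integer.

k=0 barrier L[0]=2→2c, D[0]=2 ok
k=1 barrier max(L[1]=5,C[0]=4)→5c, D[1]=5 ok
k=2 barrier max(L[2]=2,C[1]=4)→4c, D[2]=3 SHORT
k=3 barrier max(L[3]=5,C[2]=3)→5c, D[3]=5 ok
k=4 barrier max(L[4]=6,C[3]=6)→6c, D[4]=6 ok
k=5 barrier max(L[5]=5,C[4]=2)→5c, D[5]=5 ok
k=6 barrier C[5]=8→8c, D[6]=8 ok

hazard at step 2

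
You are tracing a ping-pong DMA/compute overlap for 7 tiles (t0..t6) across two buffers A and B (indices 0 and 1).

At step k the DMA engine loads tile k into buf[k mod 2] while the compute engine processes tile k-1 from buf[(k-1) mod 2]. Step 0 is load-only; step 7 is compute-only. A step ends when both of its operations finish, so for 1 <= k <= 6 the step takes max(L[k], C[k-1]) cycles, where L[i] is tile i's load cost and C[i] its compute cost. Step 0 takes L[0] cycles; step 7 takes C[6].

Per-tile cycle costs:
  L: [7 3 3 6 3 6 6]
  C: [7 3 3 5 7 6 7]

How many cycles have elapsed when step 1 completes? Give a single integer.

  0. 7=7c; end=7; A:t0 B:-
  1. max(3,7)=7c; end=14; A:t0 B:t1
  2. max(3,3)=3c; end=17; A:t2 B:t1
  3. max(6,3)=6c; end=23; A:t2 B:t3
  4. max(3,5)=5c; end=28; A:t4 B:t3
  5. max(6,7)=7c; end=35; A:t4 B:t5
  6. max(6,6)=6c; end=41; A:t6 B:t5
  7. 7=7c; end=48; A:t6 B:t5

end_cycle[1] = 14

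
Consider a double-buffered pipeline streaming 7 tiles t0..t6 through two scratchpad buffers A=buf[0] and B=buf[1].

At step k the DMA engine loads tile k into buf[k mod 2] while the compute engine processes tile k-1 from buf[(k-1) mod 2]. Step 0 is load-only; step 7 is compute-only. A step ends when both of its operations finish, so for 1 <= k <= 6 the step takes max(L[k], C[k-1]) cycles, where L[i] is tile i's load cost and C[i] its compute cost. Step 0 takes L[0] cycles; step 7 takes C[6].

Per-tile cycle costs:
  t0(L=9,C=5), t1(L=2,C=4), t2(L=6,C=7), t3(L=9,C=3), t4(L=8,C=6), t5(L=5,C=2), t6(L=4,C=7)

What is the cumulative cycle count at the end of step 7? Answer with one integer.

end_cycle[7] = 54

  0. 9=9c; end=9; A:t0 B:-
  1. max(2,5)=5c; end=14; A:t0 B:t1
  2. max(6,4)=6c; end=20; A:t2 B:t1
  3. max(9,7)=9c; end=29; A:t2 B:t3
  4. max(8,3)=8c; end=37; A:t4 B:t3
  5. max(5,6)=6c; end=43; A:t4 B:t5
  6. max(4,2)=4c; end=47; A:t6 B:t5
  7. 7=7c; end=54; A:t6 B:t5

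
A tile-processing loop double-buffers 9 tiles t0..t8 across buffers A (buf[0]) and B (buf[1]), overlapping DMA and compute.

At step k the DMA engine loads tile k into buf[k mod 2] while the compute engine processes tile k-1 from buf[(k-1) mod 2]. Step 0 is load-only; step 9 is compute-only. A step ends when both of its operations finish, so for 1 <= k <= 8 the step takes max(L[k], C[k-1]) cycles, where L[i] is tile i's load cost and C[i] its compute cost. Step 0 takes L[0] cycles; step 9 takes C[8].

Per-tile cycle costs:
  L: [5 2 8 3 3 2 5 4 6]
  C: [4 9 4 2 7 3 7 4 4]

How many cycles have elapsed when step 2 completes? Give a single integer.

step 0: L[0]=5 → dur=5, Σ=5 | A=load:t0 B=idle [load-only]
step 1: L[1]=2 C[0]=4 → dur=4, Σ=9 | A=compute:t0 B=load:t1 [compute-bound]
step 2: L[2]=8 C[1]=9 → dur=9, Σ=18 | A=load:t2 B=compute:t1 [compute-bound]
step 3: L[3]=3 C[2]=4 → dur=4, Σ=22 | A=compute:t2 B=load:t3 [compute-bound]
step 4: L[4]=3 C[3]=2 → dur=3, Σ=25 | A=load:t4 B=compute:t3 [load-bound]
step 5: L[5]=2 C[4]=7 → dur=7, Σ=32 | A=compute:t4 B=load:t5 [compute-bound]
step 6: L[6]=5 C[5]=3 → dur=5, Σ=37 | A=load:t6 B=compute:t5 [load-bound]
step 7: L[7]=4 C[6]=7 → dur=7, Σ=44 | A=compute:t6 B=load:t7 [compute-bound]
step 8: L[8]=6 C[7]=4 → dur=6, Σ=50 | A=load:t8 B=compute:t7 [load-bound]
step 9: C[8]=4 → dur=4, Σ=54 | A=compute:t8 B=idle [compute-only]

end_cycle[2] = 18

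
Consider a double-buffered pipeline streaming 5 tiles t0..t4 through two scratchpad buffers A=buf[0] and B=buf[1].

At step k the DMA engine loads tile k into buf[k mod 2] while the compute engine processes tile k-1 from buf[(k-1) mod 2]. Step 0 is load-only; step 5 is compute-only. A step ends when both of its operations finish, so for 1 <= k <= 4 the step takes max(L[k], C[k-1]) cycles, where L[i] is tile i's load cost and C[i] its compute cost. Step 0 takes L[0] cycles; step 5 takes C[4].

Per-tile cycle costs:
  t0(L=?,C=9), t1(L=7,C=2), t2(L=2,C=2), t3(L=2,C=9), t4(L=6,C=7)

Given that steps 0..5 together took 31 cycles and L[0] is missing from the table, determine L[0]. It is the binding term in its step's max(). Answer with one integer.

L[0] = 2

step 0: dur = L[0]=? = L[0]  (unknown; binding)
step 1: dur = max(L[1]=7, C[0]=9) = 9
step 2: dur = max(L[2]=2, C[1]=2) = 2
step 3: dur = max(L[3]=2, C[2]=2) = 2
step 4: dur = max(L[4]=6, C[3]=9) = 9
step 5: dur = C[4]=7 = 7
sum of known step durations = 29
dur[0] = total - known = 31 - 29 = 2
L[0] is the binding max in step 0, so L[0] = dur[0] = 2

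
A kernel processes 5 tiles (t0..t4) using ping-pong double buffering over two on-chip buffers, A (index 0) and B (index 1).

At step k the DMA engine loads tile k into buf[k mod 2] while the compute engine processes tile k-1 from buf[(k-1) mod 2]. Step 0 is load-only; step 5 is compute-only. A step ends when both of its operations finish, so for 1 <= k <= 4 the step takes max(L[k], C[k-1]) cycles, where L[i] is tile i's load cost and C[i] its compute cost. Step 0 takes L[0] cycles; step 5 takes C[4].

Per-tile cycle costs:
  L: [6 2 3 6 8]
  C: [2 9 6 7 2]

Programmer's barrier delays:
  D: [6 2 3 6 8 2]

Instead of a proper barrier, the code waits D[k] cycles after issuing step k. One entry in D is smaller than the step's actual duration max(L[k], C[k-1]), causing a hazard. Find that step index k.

k=0 barrier L[0]=6→6c, D[0]=6 ok
k=1 barrier max(L[1]=2,C[0]=2)→2c, D[1]=2 ok
k=2 barrier max(L[2]=3,C[1]=9)→9c, D[2]=3 SHORT
k=3 barrier max(L[3]=6,C[2]=6)→6c, D[3]=6 ok
k=4 barrier max(L[4]=8,C[3]=7)→8c, D[4]=8 ok
k=5 barrier C[4]=2→2c, D[5]=2 ok

hazard at step 2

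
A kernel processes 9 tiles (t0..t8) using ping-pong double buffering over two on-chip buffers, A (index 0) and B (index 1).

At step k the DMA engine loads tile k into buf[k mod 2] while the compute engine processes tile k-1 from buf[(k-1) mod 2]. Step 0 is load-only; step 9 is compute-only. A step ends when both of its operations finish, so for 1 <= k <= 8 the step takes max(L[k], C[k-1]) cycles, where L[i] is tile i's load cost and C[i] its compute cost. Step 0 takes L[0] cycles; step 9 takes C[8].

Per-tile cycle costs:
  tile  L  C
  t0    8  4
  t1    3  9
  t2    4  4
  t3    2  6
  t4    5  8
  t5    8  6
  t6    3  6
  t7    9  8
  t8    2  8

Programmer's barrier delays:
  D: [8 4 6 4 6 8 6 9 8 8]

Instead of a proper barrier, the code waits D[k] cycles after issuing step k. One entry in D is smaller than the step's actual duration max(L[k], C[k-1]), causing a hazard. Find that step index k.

[0] required=L[0]=8=8 vs D=8 ok
[1] required=max(L[1]=3,C[0]=4)=4 vs D=4 ok
[2] required=max(L[2]=4,C[1]=9)=9 vs D=6 SHORT
[3] required=max(L[3]=2,C[2]=4)=4 vs D=4 ok
[4] required=max(L[4]=5,C[3]=6)=6 vs D=6 ok
[5] required=max(L[5]=8,C[4]=8)=8 vs D=8 ok
[6] required=max(L[6]=3,C[5]=6)=6 vs D=6 ok
[7] required=max(L[7]=9,C[6]=6)=9 vs D=9 ok
[8] required=max(L[8]=2,C[7]=8)=8 vs D=8 ok
[9] required=C[8]=8=8 vs D=8 ok

hazard at step 2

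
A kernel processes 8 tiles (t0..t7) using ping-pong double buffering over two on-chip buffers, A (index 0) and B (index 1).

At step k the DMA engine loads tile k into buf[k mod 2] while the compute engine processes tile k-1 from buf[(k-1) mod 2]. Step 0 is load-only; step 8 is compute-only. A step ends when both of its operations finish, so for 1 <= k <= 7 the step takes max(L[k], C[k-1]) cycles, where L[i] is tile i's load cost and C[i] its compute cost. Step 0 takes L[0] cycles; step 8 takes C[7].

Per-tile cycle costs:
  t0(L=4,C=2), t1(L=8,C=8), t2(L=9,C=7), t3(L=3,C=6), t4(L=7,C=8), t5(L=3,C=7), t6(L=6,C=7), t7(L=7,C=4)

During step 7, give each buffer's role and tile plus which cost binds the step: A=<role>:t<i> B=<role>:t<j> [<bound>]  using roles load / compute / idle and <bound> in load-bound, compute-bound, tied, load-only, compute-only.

step 0: L[0]=4 → dur=4, Σ=4 | A=load:t0 B=idle [load-only]
step 1: L[1]=8 C[0]=2 → dur=8, Σ=12 | A=compute:t0 B=load:t1 [load-bound]
step 2: L[2]=9 C[1]=8 → dur=9, Σ=21 | A=load:t2 B=compute:t1 [load-bound]
step 3: L[3]=3 C[2]=7 → dur=7, Σ=28 | A=compute:t2 B=load:t3 [compute-bound]
step 4: L[4]=7 C[3]=6 → dur=7, Σ=35 | A=load:t4 B=compute:t3 [load-bound]
step 5: L[5]=3 C[4]=8 → dur=8, Σ=43 | A=compute:t4 B=load:t5 [compute-bound]
step 6: L[6]=6 C[5]=7 → dur=7, Σ=50 | A=load:t6 B=compute:t5 [compute-bound]
step 7: L[7]=7 C[6]=7 → dur=7, Σ=57 | A=compute:t6 B=load:t7 [tied]
step 8: C[7]=4 → dur=4, Σ=61 | A=idle B=compute:t7 [compute-only]

step 7: A=compute:t6 B=load:t7 [tied]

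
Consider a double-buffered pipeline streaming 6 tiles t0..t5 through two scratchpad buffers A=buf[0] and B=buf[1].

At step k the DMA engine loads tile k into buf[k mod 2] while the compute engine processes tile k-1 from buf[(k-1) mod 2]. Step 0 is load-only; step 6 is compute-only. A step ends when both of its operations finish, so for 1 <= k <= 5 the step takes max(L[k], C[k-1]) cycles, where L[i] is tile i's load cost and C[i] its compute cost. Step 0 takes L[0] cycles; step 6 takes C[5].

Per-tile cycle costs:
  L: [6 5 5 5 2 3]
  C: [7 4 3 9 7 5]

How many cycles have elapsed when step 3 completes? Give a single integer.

end_cycle[3] = 23

step 0: L[0]=6 → dur=6, Σ=6 | A=load:t0 B=idle [load-only]
step 1: L[1]=5 C[0]=7 → dur=7, Σ=13 | A=compute:t0 B=load:t1 [compute-bound]
step 2: L[2]=5 C[1]=4 → dur=5, Σ=18 | A=load:t2 B=compute:t1 [load-bound]
step 3: L[3]=5 C[2]=3 → dur=5, Σ=23 | A=compute:t2 B=load:t3 [load-bound]
step 4: L[4]=2 C[3]=9 → dur=9, Σ=32 | A=load:t4 B=compute:t3 [compute-bound]
step 5: L[5]=3 C[4]=7 → dur=7, Σ=39 | A=compute:t4 B=load:t5 [compute-bound]
step 6: C[5]=5 → dur=5, Σ=44 | A=idle B=compute:t5 [compute-only]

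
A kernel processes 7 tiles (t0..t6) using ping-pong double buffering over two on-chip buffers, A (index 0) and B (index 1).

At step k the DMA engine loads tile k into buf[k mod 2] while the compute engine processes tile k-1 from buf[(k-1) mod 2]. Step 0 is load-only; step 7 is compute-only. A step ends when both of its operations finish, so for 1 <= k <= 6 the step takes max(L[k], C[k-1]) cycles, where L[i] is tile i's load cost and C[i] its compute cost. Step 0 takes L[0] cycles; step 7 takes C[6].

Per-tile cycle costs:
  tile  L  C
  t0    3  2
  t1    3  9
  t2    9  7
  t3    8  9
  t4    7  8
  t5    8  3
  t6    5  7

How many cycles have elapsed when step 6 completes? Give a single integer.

end_cycle[6] = 45

  0. 3=3c; end=3; A:t0 B:-
  1. max(3,2)=3c; end=6; A:t0 B:t1
  2. max(9,9)=9c; end=15; A:t2 B:t1
  3. max(8,7)=8c; end=23; A:t2 B:t3
  4. max(7,9)=9c; end=32; A:t4 B:t3
  5. max(8,8)=8c; end=40; A:t4 B:t5
  6. max(5,3)=5c; end=45; A:t6 B:t5
  7. 7=7c; end=52; A:t6 B:t5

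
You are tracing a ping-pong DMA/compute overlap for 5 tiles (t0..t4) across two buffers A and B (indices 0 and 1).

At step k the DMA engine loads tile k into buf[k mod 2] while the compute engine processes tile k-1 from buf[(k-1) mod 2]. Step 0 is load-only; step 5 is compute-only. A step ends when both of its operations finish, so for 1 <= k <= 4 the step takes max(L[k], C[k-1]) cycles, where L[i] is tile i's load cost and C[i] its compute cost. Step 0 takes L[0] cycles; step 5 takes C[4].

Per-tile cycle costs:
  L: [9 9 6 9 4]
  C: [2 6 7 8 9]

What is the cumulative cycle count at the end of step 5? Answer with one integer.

step 0: L[0]=9 → dur=9, Σ=9 | A=load:t0 B=idle [load-only]
step 1: L[1]=9 C[0]=2 → dur=9, Σ=18 | A=compute:t0 B=load:t1 [load-bound]
step 2: L[2]=6 C[1]=6 → dur=6, Σ=24 | A=load:t2 B=compute:t1 [tied]
step 3: L[3]=9 C[2]=7 → dur=9, Σ=33 | A=compute:t2 B=load:t3 [load-bound]
step 4: L[4]=4 C[3]=8 → dur=8, Σ=41 | A=load:t4 B=compute:t3 [compute-bound]
step 5: C[4]=9 → dur=9, Σ=50 | A=compute:t4 B=idle [compute-only]

end_cycle[5] = 50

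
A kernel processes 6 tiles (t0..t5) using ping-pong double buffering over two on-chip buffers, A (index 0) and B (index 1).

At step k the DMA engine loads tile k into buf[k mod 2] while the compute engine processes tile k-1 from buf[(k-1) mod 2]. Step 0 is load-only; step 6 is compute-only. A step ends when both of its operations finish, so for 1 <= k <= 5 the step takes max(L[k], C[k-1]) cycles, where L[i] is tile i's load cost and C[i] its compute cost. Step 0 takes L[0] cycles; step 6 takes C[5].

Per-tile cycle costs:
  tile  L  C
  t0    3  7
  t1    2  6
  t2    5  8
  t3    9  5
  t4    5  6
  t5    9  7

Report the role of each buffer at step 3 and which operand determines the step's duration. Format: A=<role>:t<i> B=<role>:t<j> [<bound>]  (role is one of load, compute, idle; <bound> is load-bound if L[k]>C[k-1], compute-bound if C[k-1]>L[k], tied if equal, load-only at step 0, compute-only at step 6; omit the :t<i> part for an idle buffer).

step 3: A=compute:t2 B=load:t3 [load-bound]

k=0 load=t0/3c comp=- wait=3 total=3
k=1 load=t1/2c comp=t0/7c wait=7 total=10
k=2 load=t2/5c comp=t1/6c wait=6 total=16
k=3 load=t3/9c comp=t2/8c wait=9 total=25
k=4 load=t4/5c comp=t3/5c wait=5 total=30
k=5 load=t5/9c comp=t4/6c wait=9 total=39
k=6 load=- comp=t5/7c wait=7 total=46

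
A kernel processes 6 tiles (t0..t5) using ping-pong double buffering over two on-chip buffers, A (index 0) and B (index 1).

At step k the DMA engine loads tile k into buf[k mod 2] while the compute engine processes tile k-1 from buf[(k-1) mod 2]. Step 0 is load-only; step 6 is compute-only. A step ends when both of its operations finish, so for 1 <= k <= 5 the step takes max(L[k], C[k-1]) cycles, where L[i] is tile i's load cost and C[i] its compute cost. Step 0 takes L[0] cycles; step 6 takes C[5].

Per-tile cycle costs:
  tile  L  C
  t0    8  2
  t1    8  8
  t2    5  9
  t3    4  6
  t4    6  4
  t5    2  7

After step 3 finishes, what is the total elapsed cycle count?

end_cycle[3] = 33

step 0: L[0]=8 → dur=8, Σ=8 | A=load:t0 B=idle [load-only]
step 1: L[1]=8 C[0]=2 → dur=8, Σ=16 | A=compute:t0 B=load:t1 [load-bound]
step 2: L[2]=5 C[1]=8 → dur=8, Σ=24 | A=load:t2 B=compute:t1 [compute-bound]
step 3: L[3]=4 C[2]=9 → dur=9, Σ=33 | A=compute:t2 B=load:t3 [compute-bound]
step 4: L[4]=6 C[3]=6 → dur=6, Σ=39 | A=load:t4 B=compute:t3 [tied]
step 5: L[5]=2 C[4]=4 → dur=4, Σ=43 | A=compute:t4 B=load:t5 [compute-bound]
step 6: C[5]=7 → dur=7, Σ=50 | A=idle B=compute:t5 [compute-only]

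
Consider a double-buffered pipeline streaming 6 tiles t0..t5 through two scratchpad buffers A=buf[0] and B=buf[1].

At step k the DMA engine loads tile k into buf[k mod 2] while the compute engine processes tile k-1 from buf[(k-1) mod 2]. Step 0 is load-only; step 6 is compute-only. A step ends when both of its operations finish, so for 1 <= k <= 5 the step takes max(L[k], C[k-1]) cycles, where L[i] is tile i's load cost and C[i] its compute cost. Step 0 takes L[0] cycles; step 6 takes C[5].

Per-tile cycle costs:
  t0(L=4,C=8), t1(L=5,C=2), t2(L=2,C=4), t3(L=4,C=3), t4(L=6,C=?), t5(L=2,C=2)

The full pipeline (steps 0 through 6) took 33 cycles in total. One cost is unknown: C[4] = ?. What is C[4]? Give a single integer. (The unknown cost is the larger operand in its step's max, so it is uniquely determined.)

step 0 | dur = L[0]=4 = 4
step 1 | dur = max(L[1]=5, C[0]=8) = 8
step 2 | dur = max(L[2]=2, C[1]=2) = 2
step 3 | dur = max(L[3]=4, C[2]=4) = 4
step 4 | dur = max(L[4]=6, C[3]=3) = 6
step 5 | dur = max(L[5]=2, C[4]=?) = C[4]  (unknown; binding)
step 6 | dur = C[5]=2 = 2
sum of known step durations = 26
dur[5] = total - known = 33 - 26 = 7
C[4] is the binding max in step 5, so C[4] = dur[5] = 7

C[4] = 7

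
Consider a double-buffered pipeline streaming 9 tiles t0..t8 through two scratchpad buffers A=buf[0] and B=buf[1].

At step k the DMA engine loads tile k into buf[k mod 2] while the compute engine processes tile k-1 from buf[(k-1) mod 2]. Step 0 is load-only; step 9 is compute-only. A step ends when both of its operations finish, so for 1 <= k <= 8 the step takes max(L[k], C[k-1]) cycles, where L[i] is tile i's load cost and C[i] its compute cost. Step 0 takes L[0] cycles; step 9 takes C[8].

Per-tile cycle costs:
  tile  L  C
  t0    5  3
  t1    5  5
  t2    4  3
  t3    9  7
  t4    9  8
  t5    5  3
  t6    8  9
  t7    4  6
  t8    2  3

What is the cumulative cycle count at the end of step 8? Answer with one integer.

end_cycle[8] = 64

[0] DMA t0→A (5c) ∥ CU idle ⇒ 5c, clock 5
[1] DMA t1→B (5c) ∥ CU A:t0 (3c) ⇒ 5c, clock 10
[2] DMA t2→A (4c) ∥ CU B:t1 (5c) ⇒ 5c, clock 15
[3] DMA t3→B (9c) ∥ CU A:t2 (3c) ⇒ 9c, clock 24
[4] DMA t4→A (9c) ∥ CU B:t3 (7c) ⇒ 9c, clock 33
[5] DMA t5→B (5c) ∥ CU A:t4 (8c) ⇒ 8c, clock 41
[6] DMA t6→A (8c) ∥ CU B:t5 (3c) ⇒ 8c, clock 49
[7] DMA t7→B (4c) ∥ CU A:t6 (9c) ⇒ 9c, clock 58
[8] DMA t8→A (2c) ∥ CU B:t7 (6c) ⇒ 6c, clock 64
[9] DMA idle ∥ CU A:t8 (3c) ⇒ 3c, clock 67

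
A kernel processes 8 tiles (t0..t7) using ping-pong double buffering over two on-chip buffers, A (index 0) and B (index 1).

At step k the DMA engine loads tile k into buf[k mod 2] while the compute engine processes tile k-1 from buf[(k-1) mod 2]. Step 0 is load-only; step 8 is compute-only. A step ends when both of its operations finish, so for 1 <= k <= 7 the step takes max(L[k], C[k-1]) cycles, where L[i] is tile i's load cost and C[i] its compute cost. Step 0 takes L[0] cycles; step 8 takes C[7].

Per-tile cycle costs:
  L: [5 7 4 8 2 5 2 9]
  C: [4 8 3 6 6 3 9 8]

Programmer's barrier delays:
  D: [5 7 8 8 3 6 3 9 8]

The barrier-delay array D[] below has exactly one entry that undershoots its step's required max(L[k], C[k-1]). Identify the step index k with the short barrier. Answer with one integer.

k=0 barrier L[0]=5→5c, D[0]=5 ok
k=1 barrier max(L[1]=7,C[0]=4)→7c, D[1]=7 ok
k=2 barrier max(L[2]=4,C[1]=8)→8c, D[2]=8 ok
k=3 barrier max(L[3]=8,C[2]=3)→8c, D[3]=8 ok
k=4 barrier max(L[4]=2,C[3]=6)→6c, D[4]=3 SHORT
k=5 barrier max(L[5]=5,C[4]=6)→6c, D[5]=6 ok
k=6 barrier max(L[6]=2,C[5]=3)→3c, D[6]=3 ok
k=7 barrier max(L[7]=9,C[6]=9)→9c, D[7]=9 ok
k=8 barrier C[7]=8→8c, D[8]=8 ok

hazard at step 4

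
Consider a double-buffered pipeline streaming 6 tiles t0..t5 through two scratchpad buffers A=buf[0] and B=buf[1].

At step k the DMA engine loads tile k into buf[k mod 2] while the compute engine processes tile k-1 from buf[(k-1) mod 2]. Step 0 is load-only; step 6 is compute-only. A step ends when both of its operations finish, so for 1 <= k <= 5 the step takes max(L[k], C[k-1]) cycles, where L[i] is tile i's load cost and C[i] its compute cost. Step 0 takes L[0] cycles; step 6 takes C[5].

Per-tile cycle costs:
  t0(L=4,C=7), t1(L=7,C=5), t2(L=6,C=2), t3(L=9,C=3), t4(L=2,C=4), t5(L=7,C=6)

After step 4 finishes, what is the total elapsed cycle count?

end_cycle[4] = 29

step 0: L[0]=4 → dur=4, Σ=4 | A=load:t0 B=idle [load-only]
step 1: L[1]=7 C[0]=7 → dur=7, Σ=11 | A=compute:t0 B=load:t1 [tied]
step 2: L[2]=6 C[1]=5 → dur=6, Σ=17 | A=load:t2 B=compute:t1 [load-bound]
step 3: L[3]=9 C[2]=2 → dur=9, Σ=26 | A=compute:t2 B=load:t3 [load-bound]
step 4: L[4]=2 C[3]=3 → dur=3, Σ=29 | A=load:t4 B=compute:t3 [compute-bound]
step 5: L[5]=7 C[4]=4 → dur=7, Σ=36 | A=compute:t4 B=load:t5 [load-bound]
step 6: C[5]=6 → dur=6, Σ=42 | A=idle B=compute:t5 [compute-only]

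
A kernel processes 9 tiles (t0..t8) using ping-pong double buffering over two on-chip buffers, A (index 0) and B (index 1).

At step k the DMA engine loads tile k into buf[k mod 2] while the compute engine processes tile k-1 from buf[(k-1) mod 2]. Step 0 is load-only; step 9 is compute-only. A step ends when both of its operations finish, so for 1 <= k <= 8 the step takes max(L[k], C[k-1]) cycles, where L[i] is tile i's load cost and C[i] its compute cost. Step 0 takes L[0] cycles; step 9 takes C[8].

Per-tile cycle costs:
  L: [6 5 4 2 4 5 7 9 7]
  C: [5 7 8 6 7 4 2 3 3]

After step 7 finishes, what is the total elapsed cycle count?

end_cycle[7] = 55

[0] DMA t0→A (6c) ∥ CU idle ⇒ 6c, clock 6
[1] DMA t1→B (5c) ∥ CU A:t0 (5c) ⇒ 5c, clock 11
[2] DMA t2→A (4c) ∥ CU B:t1 (7c) ⇒ 7c, clock 18
[3] DMA t3→B (2c) ∥ CU A:t2 (8c) ⇒ 8c, clock 26
[4] DMA t4→A (4c) ∥ CU B:t3 (6c) ⇒ 6c, clock 32
[5] DMA t5→B (5c) ∥ CU A:t4 (7c) ⇒ 7c, clock 39
[6] DMA t6→A (7c) ∥ CU B:t5 (4c) ⇒ 7c, clock 46
[7] DMA t7→B (9c) ∥ CU A:t6 (2c) ⇒ 9c, clock 55
[8] DMA t8→A (7c) ∥ CU B:t7 (3c) ⇒ 7c, clock 62
[9] DMA idle ∥ CU A:t8 (3c) ⇒ 3c, clock 65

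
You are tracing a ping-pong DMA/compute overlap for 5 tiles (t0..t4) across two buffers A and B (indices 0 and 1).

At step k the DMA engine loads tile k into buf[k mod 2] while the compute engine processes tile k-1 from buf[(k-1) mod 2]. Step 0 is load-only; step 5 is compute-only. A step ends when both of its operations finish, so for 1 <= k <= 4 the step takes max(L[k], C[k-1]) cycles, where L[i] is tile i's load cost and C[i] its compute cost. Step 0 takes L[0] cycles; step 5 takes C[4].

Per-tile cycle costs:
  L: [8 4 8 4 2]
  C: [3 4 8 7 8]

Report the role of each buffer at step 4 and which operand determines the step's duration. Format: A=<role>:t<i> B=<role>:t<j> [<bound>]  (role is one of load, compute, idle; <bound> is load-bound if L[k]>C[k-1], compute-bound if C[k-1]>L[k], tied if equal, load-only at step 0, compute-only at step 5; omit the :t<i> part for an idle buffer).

[0] DMA t0→A (8c) ∥ CU idle ⇒ 8c, clock 8
[1] DMA t1→B (4c) ∥ CU A:t0 (3c) ⇒ 4c, clock 12
[2] DMA t2→A (8c) ∥ CU B:t1 (4c) ⇒ 8c, clock 20
[3] DMA t3→B (4c) ∥ CU A:t2 (8c) ⇒ 8c, clock 28
[4] DMA t4→A (2c) ∥ CU B:t3 (7c) ⇒ 7c, clock 35
[5] DMA idle ∥ CU A:t4 (8c) ⇒ 8c, clock 43

step 4: A=load:t4 B=compute:t3 [compute-bound]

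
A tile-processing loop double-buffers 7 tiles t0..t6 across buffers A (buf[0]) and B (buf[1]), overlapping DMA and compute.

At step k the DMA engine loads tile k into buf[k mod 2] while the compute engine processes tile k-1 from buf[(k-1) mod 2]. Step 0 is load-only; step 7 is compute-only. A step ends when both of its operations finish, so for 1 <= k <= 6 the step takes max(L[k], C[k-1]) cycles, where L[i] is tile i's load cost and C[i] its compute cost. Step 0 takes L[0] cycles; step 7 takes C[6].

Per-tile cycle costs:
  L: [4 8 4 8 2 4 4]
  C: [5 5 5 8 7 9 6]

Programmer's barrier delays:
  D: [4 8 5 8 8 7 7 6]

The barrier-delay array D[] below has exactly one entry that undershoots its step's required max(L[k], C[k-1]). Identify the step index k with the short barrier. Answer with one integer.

k=0 barrier L[0]=4→4c, D[0]=4 ok
k=1 barrier max(L[1]=8,C[0]=5)→8c, D[1]=8 ok
k=2 barrier max(L[2]=4,C[1]=5)→5c, D[2]=5 ok
k=3 barrier max(L[3]=8,C[2]=5)→8c, D[3]=8 ok
k=4 barrier max(L[4]=2,C[3]=8)→8c, D[4]=8 ok
k=5 barrier max(L[5]=4,C[4]=7)→7c, D[5]=7 ok
k=6 barrier max(L[6]=4,C[5]=9)→9c, D[6]=7 SHORT
k=7 barrier C[6]=6→6c, D[7]=6 ok

hazard at step 6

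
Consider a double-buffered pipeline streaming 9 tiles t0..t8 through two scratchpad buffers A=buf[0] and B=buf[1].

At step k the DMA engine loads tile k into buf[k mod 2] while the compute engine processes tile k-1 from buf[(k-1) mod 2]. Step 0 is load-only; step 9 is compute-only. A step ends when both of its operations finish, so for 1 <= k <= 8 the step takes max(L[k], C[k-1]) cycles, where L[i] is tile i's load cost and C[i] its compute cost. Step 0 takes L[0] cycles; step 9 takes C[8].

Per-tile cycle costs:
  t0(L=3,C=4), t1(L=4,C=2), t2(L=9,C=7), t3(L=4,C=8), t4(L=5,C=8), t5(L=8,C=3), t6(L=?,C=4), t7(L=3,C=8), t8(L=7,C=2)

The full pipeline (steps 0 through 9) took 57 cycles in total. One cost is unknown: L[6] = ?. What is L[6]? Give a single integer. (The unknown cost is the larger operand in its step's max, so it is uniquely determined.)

step 0: dur = L[0]=3 = 3
step 1: dur = max(L[1]=4, C[0]=4) = 4
step 2: dur = max(L[2]=9, C[1]=2) = 9
step 3: dur = max(L[3]=4, C[2]=7) = 7
step 4: dur = max(L[4]=5, C[3]=8) = 8
step 5: dur = max(L[5]=8, C[4]=8) = 8
step 6: dur = max(L[6]=?, C[5]=3) = L[6]  (unknown; binding)
step 7: dur = max(L[7]=3, C[6]=4) = 4
step 8: dur = max(L[8]=7, C[7]=8) = 8
step 9: dur = C[8]=2 = 2
sum of known step durations = 53
dur[6] = total - known = 57 - 53 = 4
L[6] is the binding max in step 6, so L[6] = dur[6] = 4

L[6] = 4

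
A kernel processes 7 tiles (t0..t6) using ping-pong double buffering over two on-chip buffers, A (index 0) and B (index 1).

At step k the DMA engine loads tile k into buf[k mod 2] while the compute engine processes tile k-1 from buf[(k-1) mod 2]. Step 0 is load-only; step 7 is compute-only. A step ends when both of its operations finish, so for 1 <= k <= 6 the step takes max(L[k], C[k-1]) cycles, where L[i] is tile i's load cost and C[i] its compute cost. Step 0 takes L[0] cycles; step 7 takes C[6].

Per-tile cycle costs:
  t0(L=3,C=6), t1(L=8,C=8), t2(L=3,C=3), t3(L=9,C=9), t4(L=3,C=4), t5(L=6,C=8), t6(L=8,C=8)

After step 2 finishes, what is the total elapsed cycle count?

end_cycle[2] = 19

k=0 load=t0/3c comp=- wait=3 total=3
k=1 load=t1/8c comp=t0/6c wait=8 total=11
k=2 load=t2/3c comp=t1/8c wait=8 total=19
k=3 load=t3/9c comp=t2/3c wait=9 total=28
k=4 load=t4/3c comp=t3/9c wait=9 total=37
k=5 load=t5/6c comp=t4/4c wait=6 total=43
k=6 load=t6/8c comp=t5/8c wait=8 total=51
k=7 load=- comp=t6/8c wait=8 total=59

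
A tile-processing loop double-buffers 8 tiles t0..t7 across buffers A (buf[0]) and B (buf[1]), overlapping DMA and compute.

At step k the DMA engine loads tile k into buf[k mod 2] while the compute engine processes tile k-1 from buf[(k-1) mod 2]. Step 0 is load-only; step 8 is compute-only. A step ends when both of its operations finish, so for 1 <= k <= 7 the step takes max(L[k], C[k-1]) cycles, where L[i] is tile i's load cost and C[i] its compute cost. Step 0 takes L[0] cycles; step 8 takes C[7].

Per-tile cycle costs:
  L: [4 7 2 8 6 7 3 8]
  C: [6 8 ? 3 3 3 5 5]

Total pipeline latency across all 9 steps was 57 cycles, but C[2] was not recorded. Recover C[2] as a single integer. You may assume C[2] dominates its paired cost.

C[2] = 9

step 0 | dur = L[0]=4 = 4
step 1 | dur = max(L[1]=7, C[0]=6) = 7
step 2 | dur = max(L[2]=2, C[1]=8) = 8
step 3 | dur = max(L[3]=8, C[2]=?) = C[2]  (unknown; binding)
step 4 | dur = max(L[4]=6, C[3]=3) = 6
step 5 | dur = max(L[5]=7, C[4]=3) = 7
step 6 | dur = max(L[6]=3, C[5]=3) = 3
step 7 | dur = max(L[7]=8, C[6]=5) = 8
step 8 | dur = C[7]=5 = 5
sum of known step durations = 48
dur[3] = total - known = 57 - 48 = 9
C[2] is the binding max in step 3, so C[2] = dur[3] = 9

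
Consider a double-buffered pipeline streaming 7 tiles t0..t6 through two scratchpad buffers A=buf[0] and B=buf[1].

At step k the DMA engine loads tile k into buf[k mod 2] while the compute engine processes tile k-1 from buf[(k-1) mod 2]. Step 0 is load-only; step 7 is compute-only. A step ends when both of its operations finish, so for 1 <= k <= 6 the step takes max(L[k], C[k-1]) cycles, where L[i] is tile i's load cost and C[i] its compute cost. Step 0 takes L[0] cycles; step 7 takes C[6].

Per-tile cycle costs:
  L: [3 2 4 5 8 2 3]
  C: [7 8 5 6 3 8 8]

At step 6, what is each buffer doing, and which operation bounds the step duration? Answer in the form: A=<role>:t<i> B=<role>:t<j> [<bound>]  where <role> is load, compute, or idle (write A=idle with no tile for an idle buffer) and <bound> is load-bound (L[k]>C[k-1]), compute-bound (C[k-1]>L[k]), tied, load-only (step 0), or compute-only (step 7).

step 6: A=load:t6 B=compute:t5 [compute-bound]

  0. 3=3c; end=3; A:t0 B:-
  1. max(2,7)=7c; end=10; A:t0 B:t1
  2. max(4,8)=8c; end=18; A:t2 B:t1
  3. max(5,5)=5c; end=23; A:t2 B:t3
  4. max(8,6)=8c; end=31; A:t4 B:t3
  5. max(2,3)=3c; end=34; A:t4 B:t5
  6. max(3,8)=8c; end=42; A:t6 B:t5
  7. 8=8c; end=50; A:t6 B:t5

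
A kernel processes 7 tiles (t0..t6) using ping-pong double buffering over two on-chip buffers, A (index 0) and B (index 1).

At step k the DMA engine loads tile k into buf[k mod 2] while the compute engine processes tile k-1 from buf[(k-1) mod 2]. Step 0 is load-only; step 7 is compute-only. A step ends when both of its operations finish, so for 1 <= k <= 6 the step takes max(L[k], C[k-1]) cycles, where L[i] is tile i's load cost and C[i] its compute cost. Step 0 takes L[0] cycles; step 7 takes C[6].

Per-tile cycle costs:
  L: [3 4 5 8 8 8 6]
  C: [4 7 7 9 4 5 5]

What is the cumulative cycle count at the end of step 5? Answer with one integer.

end_cycle[5] = 39

step 0: L[0]=3 → dur=3, Σ=3 | A=load:t0 B=idle [load-only]
step 1: L[1]=4 C[0]=4 → dur=4, Σ=7 | A=compute:t0 B=load:t1 [tied]
step 2: L[2]=5 C[1]=7 → dur=7, Σ=14 | A=load:t2 B=compute:t1 [compute-bound]
step 3: L[3]=8 C[2]=7 → dur=8, Σ=22 | A=compute:t2 B=load:t3 [load-bound]
step 4: L[4]=8 C[3]=9 → dur=9, Σ=31 | A=load:t4 B=compute:t3 [compute-bound]
step 5: L[5]=8 C[4]=4 → dur=8, Σ=39 | A=compute:t4 B=load:t5 [load-bound]
step 6: L[6]=6 C[5]=5 → dur=6, Σ=45 | A=load:t6 B=compute:t5 [load-bound]
step 7: C[6]=5 → dur=5, Σ=50 | A=compute:t6 B=idle [compute-only]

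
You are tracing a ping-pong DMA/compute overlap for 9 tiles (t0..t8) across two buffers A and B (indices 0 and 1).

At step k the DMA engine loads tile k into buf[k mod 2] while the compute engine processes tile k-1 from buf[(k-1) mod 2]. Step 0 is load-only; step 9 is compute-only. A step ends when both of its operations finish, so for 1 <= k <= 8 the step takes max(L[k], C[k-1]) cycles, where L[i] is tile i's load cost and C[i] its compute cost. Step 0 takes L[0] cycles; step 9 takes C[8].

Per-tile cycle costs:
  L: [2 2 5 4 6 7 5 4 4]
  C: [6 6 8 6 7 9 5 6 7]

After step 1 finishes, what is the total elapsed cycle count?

step 0: L[0]=2 → dur=2, Σ=2 | A=load:t0 B=idle [load-only]
step 1: L[1]=2 C[0]=6 → dur=6, Σ=8 | A=compute:t0 B=load:t1 [compute-bound]
step 2: L[2]=5 C[1]=6 → dur=6, Σ=14 | A=load:t2 B=compute:t1 [compute-bound]
step 3: L[3]=4 C[2]=8 → dur=8, Σ=22 | A=compute:t2 B=load:t3 [compute-bound]
step 4: L[4]=6 C[3]=6 → dur=6, Σ=28 | A=load:t4 B=compute:t3 [tied]
step 5: L[5]=7 C[4]=7 → dur=7, Σ=35 | A=compute:t4 B=load:t5 [tied]
step 6: L[6]=5 C[5]=9 → dur=9, Σ=44 | A=load:t6 B=compute:t5 [compute-bound]
step 7: L[7]=4 C[6]=5 → dur=5, Σ=49 | A=compute:t6 B=load:t7 [compute-bound]
step 8: L[8]=4 C[7]=6 → dur=6, Σ=55 | A=load:t8 B=compute:t7 [compute-bound]
step 9: C[8]=7 → dur=7, Σ=62 | A=compute:t8 B=idle [compute-only]

end_cycle[1] = 8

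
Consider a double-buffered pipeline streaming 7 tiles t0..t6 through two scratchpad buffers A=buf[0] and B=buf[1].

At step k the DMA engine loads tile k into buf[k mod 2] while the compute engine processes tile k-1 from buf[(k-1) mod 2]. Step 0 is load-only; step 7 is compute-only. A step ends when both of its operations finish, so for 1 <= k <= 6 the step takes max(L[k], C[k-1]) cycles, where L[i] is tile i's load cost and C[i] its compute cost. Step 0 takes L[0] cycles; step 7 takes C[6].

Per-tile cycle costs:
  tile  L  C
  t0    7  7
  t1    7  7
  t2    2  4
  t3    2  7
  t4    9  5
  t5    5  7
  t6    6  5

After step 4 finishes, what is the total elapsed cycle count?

step 0: L[0]=7 → dur=7, Σ=7 | A=load:t0 B=idle [load-only]
step 1: L[1]=7 C[0]=7 → dur=7, Σ=14 | A=compute:t0 B=load:t1 [tied]
step 2: L[2]=2 C[1]=7 → dur=7, Σ=21 | A=load:t2 B=compute:t1 [compute-bound]
step 3: L[3]=2 C[2]=4 → dur=4, Σ=25 | A=compute:t2 B=load:t3 [compute-bound]
step 4: L[4]=9 C[3]=7 → dur=9, Σ=34 | A=load:t4 B=compute:t3 [load-bound]
step 5: L[5]=5 C[4]=5 → dur=5, Σ=39 | A=compute:t4 B=load:t5 [tied]
step 6: L[6]=6 C[5]=7 → dur=7, Σ=46 | A=load:t6 B=compute:t5 [compute-bound]
step 7: C[6]=5 → dur=5, Σ=51 | A=compute:t6 B=idle [compute-only]

end_cycle[4] = 34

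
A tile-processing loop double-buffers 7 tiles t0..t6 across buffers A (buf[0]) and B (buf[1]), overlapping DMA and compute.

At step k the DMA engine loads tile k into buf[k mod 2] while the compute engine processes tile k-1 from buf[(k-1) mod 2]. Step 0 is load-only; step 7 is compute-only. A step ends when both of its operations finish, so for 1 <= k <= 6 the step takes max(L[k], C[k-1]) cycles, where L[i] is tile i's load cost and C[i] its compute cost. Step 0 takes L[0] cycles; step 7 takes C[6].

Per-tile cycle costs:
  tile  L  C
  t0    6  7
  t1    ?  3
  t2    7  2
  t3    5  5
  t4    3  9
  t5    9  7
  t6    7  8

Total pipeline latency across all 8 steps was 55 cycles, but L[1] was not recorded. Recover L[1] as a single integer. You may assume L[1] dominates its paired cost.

L[1] = 8

step 0: dur = L[0]=6 = 6
step 1: dur = max(L[1]=?, C[0]=7) = L[1]  (unknown; binding)
step 2: dur = max(L[2]=7, C[1]=3) = 7
step 3: dur = max(L[3]=5, C[2]=2) = 5
step 4: dur = max(L[4]=3, C[3]=5) = 5
step 5: dur = max(L[5]=9, C[4]=9) = 9
step 6: dur = max(L[6]=7, C[5]=7) = 7
step 7: dur = C[6]=8 = 8
sum of known step durations = 47
dur[1] = total - known = 55 - 47 = 8
L[1] is the binding max in step 1, so L[1] = dur[1] = 8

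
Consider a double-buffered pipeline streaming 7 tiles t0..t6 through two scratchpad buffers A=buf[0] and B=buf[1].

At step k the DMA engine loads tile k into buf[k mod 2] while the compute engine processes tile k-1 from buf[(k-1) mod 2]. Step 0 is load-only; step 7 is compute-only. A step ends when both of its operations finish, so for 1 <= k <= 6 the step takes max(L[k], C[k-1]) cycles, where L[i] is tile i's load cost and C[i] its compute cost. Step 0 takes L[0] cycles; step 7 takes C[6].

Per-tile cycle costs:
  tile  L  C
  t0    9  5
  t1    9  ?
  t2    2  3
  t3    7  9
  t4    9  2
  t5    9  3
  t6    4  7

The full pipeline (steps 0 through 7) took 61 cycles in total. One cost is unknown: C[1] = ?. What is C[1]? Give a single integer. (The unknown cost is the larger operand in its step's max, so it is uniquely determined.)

C[1] = 7

step 0: dur = L[0]=9 = 9
step 1: dur = max(L[1]=9, C[0]=5) = 9
step 2: dur = max(L[2]=2, C[1]=?) = C[1]  (unknown; binding)
step 3: dur = max(L[3]=7, C[2]=3) = 7
step 4: dur = max(L[4]=9, C[3]=9) = 9
step 5: dur = max(L[5]=9, C[4]=2) = 9
step 6: dur = max(L[6]=4, C[5]=3) = 4
step 7: dur = C[6]=7 = 7
sum of known step durations = 54
dur[2] = total - known = 61 - 54 = 7
C[1] is the binding max in step 2, so C[1] = dur[2] = 7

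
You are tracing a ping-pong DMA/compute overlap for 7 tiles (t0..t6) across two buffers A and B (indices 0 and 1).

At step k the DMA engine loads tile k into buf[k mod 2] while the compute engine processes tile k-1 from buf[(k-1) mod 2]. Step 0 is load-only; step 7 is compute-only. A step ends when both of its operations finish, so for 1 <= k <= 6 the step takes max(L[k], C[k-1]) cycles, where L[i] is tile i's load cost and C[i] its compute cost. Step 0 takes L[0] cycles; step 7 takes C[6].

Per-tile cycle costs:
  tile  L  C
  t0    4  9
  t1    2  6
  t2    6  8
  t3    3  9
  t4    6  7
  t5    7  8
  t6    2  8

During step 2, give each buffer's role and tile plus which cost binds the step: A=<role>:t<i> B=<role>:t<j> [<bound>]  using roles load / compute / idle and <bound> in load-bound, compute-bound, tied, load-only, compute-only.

step 2: A=load:t2 B=compute:t1 [tied]

step 0: L[0]=4 → dur=4, Σ=4 | A=load:t0 B=idle [load-only]
step 1: L[1]=2 C[0]=9 → dur=9, Σ=13 | A=compute:t0 B=load:t1 [compute-bound]
step 2: L[2]=6 C[1]=6 → dur=6, Σ=19 | A=load:t2 B=compute:t1 [tied]
step 3: L[3]=3 C[2]=8 → dur=8, Σ=27 | A=compute:t2 B=load:t3 [compute-bound]
step 4: L[4]=6 C[3]=9 → dur=9, Σ=36 | A=load:t4 B=compute:t3 [compute-bound]
step 5: L[5]=7 C[4]=7 → dur=7, Σ=43 | A=compute:t4 B=load:t5 [tied]
step 6: L[6]=2 C[5]=8 → dur=8, Σ=51 | A=load:t6 B=compute:t5 [compute-bound]
step 7: C[6]=8 → dur=8, Σ=59 | A=compute:t6 B=idle [compute-only]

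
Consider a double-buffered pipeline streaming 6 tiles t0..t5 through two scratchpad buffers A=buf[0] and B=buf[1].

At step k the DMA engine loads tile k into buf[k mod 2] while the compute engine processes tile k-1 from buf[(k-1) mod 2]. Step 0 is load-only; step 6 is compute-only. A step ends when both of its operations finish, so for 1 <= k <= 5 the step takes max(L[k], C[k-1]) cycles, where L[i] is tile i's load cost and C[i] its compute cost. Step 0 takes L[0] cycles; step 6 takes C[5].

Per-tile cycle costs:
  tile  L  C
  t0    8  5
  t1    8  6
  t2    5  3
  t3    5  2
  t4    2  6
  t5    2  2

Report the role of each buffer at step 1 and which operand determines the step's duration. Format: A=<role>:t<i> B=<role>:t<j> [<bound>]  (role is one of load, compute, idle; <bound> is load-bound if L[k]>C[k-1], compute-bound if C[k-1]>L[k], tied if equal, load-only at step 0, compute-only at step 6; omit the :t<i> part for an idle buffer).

step 1: A=compute:t0 B=load:t1 [load-bound]

  0. 8=8c; end=8; A:t0 B:-
  1. max(8,5)=8c; end=16; A:t0 B:t1
  2. max(5,6)=6c; end=22; A:t2 B:t1
  3. max(5,3)=5c; end=27; A:t2 B:t3
  4. max(2,2)=2c; end=29; A:t4 B:t3
  5. max(2,6)=6c; end=35; A:t4 B:t5
  6. 2=2c; end=37; A:t4 B:t5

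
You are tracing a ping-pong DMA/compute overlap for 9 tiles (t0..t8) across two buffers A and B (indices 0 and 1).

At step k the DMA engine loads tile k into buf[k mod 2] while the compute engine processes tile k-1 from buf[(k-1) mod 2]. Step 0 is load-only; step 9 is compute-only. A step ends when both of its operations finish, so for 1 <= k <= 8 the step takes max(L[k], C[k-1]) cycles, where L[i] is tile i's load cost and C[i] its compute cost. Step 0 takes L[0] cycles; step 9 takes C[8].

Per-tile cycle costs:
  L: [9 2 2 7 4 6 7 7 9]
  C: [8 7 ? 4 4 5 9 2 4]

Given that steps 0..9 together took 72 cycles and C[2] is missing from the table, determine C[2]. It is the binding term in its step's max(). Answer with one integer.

step 0 | dur = L[0]=9 = 9
step 1 | dur = max(L[1]=2, C[0]=8) = 8
step 2 | dur = max(L[2]=2, C[1]=7) = 7
step 3 | dur = max(L[3]=7, C[2]=?) = C[2]  (unknown; binding)
step 4 | dur = max(L[4]=4, C[3]=4) = 4
step 5 | dur = max(L[5]=6, C[4]=4) = 6
step 6 | dur = max(L[6]=7, C[5]=5) = 7
step 7 | dur = max(L[7]=7, C[6]=9) = 9
step 8 | dur = max(L[8]=9, C[7]=2) = 9
step 9 | dur = C[8]=4 = 4
sum of known step durations = 63
dur[3] = total - known = 72 - 63 = 9
C[2] is the binding max in step 3, so C[2] = dur[3] = 9

C[2] = 9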